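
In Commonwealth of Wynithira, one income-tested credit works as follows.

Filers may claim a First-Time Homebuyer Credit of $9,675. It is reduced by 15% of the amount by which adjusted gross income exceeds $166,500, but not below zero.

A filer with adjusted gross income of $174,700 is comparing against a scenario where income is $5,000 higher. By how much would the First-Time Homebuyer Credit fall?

At $174,700 — 15% of the $8,200 excess over $166,500 is $1,230; credit = $9,675 − $1,230 = $8,445.
At $179,700 — 15% of the $13,200 excess over $166,500 is $1,980; credit = $9,675 − $1,980 = $7,695.
Lost: $8,445 − $7,695 = $750.

$750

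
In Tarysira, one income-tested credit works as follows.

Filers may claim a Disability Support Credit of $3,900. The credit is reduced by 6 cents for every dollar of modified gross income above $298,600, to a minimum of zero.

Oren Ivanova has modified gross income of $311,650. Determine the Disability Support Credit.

Disability Support Credit: 6% of the $13,050 excess over $298,600 is $783; credit = $3,900 − $783 = $3,117.

$3,117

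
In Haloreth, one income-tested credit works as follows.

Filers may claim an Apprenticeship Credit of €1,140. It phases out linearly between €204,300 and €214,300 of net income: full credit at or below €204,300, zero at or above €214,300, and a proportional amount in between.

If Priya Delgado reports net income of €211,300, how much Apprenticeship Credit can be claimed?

Apprenticeship Credit: €211,300 is €7,000 into a €10,000 phase-out range, leaving 3,000/10,000 of the credit: €1,140 × 3,000/10,000 = €342.

€342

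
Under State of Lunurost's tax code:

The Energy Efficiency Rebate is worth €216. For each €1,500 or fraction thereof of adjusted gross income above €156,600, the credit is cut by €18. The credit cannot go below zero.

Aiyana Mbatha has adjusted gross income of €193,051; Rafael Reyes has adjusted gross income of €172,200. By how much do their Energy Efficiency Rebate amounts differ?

Aiyana (€193,051): Energy Efficiency Rebate: income exceeds €156,600 by €36,451 → 25 increments × €18 = €450 ≥ base, so the credit is €0.
Rafael (€172,200): Energy Efficiency Rebate: income exceeds €156,600 by €15,600, which is 11 full-or-partial €1,500 increments; reduction = 11 × €18 = €198, leaving €18.
Difference: |€0 − €18| = €18.

€18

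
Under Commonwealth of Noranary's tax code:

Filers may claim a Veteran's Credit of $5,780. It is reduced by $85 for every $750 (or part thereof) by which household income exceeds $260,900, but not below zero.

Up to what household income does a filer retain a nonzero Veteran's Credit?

After 67 increments the reduction is 67 × $85 = $5,695, leaving $85; one more increment wipes it out. Increment 67 ends at excess 67 × $750 = $50,250, so the highest qualifying income is $260,900 + $50,250 = $311,150.

$311,150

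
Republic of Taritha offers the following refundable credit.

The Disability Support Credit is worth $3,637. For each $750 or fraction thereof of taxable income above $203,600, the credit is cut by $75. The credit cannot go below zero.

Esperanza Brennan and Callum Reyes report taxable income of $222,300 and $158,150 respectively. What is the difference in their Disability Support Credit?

$1,875

Esperanza ($222,300): Disability Support Credit: income exceeds $203,600 by $18,700, which is 25 full-or-partial $750 increments; reduction = 25 × $75 = $1,875, leaving $1,762.
Callum ($158,150): Disability Support Credit: $158,150 is at or below the $203,600 threshold, so the full $3,637 applies.
Difference: |$1,762 − $3,637| = $1,875.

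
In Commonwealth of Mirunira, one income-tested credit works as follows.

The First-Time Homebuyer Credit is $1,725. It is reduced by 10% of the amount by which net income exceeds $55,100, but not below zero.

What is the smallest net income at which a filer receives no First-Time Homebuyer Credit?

$72,350

The credit falls by 10% of each dollar above $55,100, so it reaches zero when the excess is $1,725 / 10% = $17,250: income = $55,100 + $17,250 = $72,350.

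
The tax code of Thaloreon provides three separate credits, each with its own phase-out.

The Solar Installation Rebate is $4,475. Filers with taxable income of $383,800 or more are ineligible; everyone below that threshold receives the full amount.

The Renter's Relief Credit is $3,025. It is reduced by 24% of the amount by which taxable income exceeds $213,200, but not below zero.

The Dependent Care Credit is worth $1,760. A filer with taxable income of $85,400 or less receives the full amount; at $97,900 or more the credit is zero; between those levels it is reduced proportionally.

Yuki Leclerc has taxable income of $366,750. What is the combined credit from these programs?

Solar Installation Rebate: $366,750 is below the $383,800 cutoff, so the full $4,475 applies.
Renter's Relief Credit: 24% of the $153,550 excess over $213,200 is $36,852 ≥ base, so the credit is $0.
Dependent Care Credit: $366,750 is at or above $97,900, so the credit is $0.
Total: $4,475 + $0 + $0 = $4,475.

$4,475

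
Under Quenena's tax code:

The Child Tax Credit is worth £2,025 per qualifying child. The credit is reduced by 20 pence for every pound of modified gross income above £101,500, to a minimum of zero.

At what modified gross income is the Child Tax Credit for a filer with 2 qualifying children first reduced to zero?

Full credit = 2 × £2,025 = £4,050.
The credit falls by 20% of each pound above £101,500, so it reaches zero when the excess is £4,050 / 20% = £20,250: income = £101,500 + £20,250 = £121,750.

£121,750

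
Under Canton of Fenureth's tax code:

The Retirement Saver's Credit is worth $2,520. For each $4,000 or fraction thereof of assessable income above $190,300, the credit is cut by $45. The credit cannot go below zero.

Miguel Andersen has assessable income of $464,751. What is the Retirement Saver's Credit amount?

$0

Retirement Saver's Credit: income exceeds $190,300 by $274,451 → 69 increments × $45 = $3,105 ≥ base, so the credit is $0.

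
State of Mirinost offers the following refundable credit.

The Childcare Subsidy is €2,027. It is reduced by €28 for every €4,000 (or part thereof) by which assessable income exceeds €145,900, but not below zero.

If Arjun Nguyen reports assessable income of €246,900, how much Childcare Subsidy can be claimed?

Childcare Subsidy: income exceeds €145,900 by €101,000, which is 26 full-or-partial €4,000 increments; reduction = 26 × €28 = €728, leaving €1,299.

€1,299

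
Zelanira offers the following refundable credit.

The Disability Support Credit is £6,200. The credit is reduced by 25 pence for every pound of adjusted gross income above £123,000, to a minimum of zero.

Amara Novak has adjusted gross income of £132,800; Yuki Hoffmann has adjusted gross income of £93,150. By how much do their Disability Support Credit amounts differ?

£2,450

Amara (£132,800): Disability Support Credit: 25% of the £9,800 excess over £123,000 is £2,450; credit = £6,200 − £2,450 = £3,750.
Yuki (£93,150): Disability Support Credit: £93,150 is at or below the £123,000 threshold, so the full £6,200 applies.
Difference: |£3,750 − £6,200| = £2,450.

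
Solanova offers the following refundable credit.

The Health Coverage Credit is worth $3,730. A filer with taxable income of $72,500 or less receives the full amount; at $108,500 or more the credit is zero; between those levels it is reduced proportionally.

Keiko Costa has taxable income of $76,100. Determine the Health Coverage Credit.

Health Coverage Credit: $76,100 is $3,600 into a $36,000 phase-out range, leaving 32,400/36,000 of the credit: $3,730 × 32,400/36,000 = $3,357.

$3,357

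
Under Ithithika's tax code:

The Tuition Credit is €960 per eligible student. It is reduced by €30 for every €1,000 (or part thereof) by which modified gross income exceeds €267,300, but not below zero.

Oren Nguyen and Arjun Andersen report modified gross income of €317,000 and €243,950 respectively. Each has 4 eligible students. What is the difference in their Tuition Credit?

€1,500

Oren (€317,000): Tuition Credit: base = 4 × €960 = €3,840. income exceeds €267,300 by €49,700, which is 50 full-or-partial €1,000 increments; reduction = 50 × €30 = €1,500, leaving €2,340.
Arjun (€243,950): Tuition Credit: base = 4 × €960 = €3,840. €243,950 is at or below the €267,300 threshold, so the full €3,840 applies.
Difference: |€2,340 − €3,840| = €1,500.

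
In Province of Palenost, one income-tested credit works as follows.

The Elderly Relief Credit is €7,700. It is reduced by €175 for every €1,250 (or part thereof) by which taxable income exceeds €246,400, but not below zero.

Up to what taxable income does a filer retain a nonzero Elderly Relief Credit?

€300,150

After 43 increments the reduction is 43 × €175 = €7,525, leaving €175; one more increment wipes it out. Increment 43 ends at excess 43 × €1,250 = €53,750, so the highest qualifying income is €246,400 + €53,750 = €300,150.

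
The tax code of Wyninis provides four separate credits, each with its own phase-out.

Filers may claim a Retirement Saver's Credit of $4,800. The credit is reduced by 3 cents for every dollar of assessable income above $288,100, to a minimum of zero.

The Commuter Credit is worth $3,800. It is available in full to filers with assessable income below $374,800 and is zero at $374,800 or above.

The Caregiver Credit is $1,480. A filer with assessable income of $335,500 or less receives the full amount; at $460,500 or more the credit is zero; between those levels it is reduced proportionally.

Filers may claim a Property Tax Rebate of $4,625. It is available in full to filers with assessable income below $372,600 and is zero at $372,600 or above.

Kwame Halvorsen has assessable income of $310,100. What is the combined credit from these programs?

$14,045

Retirement Saver's Credit: 3% of the $22,000 excess over $288,100 is $660; credit = $4,800 − $660 = $4,140.
Commuter Credit: $310,100 is below the $374,800 cutoff, so the full $3,800 applies.
Caregiver Credit: $310,100 is at or below the $335,500 threshold, so the full $1,480 applies.
Property Tax Rebate: $310,100 is below the $372,600 cutoff, so the full $4,625 applies.
Total: $4,140 + $3,800 + $1,480 + $4,625 = $14,045.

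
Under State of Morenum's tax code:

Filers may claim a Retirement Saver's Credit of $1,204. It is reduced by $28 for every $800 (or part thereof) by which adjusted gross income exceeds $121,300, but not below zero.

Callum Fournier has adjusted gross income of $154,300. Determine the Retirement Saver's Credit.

$28

Retirement Saver's Credit: income exceeds $121,300 by $33,000, which is 42 full-or-partial $800 increments; reduction = 42 × $28 = $1,176, leaving $28.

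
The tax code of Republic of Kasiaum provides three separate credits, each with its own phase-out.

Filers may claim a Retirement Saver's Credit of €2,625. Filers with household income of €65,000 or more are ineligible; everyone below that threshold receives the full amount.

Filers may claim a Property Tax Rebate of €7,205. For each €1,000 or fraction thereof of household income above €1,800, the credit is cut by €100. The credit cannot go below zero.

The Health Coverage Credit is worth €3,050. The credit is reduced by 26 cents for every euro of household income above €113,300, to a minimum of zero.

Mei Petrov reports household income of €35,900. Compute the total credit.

Retirement Saver's Credit: €35,900 is below the €65,000 cutoff, so the full €2,625 applies.
Property Tax Rebate: income exceeds €1,800 by €34,100, which is 35 full-or-partial €1,000 increments; reduction = 35 × €100 = €3,500, leaving €3,705.
Health Coverage Credit: €35,900 is at or below the €113,300 threshold, so the full €3,050 applies.
Total: €2,625 + €3,705 + €3,050 = €9,380.

€9,380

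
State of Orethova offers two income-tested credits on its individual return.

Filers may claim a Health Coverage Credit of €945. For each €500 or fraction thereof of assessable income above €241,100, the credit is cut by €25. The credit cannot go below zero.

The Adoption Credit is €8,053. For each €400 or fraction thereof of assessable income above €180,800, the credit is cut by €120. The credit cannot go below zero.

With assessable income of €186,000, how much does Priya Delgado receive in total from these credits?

Health Coverage Credit: €186,000 is at or below the €241,100 threshold, so the full €945 applies.
Adoption Credit: income exceeds €180,800 by €5,200, which is 13 full-or-partial €400 increments; reduction = 13 × €120 = €1,560, leaving €6,493.
Total: €945 + €6,493 = €7,438.

€7,438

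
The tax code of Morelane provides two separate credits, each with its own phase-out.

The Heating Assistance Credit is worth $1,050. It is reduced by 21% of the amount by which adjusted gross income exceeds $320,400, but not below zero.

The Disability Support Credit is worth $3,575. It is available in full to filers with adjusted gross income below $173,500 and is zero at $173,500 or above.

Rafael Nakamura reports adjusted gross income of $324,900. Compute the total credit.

$105

Heating Assistance Credit: 21% of the $4,500 excess over $320,400 is $945; credit = $1,050 − $945 = $105.
Disability Support Credit: $324,900 meets or exceeds the $173,500 cutoff, so the credit is $0.
Total: $105 + $0 = $105.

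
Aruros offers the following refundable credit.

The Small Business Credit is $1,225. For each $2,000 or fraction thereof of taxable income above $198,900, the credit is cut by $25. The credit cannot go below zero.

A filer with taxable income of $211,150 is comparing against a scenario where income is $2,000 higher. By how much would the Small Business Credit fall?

$25

At $211,150 — income exceeds $198,900 by $12,250, which is 7 full-or-partial $2,000 increments; reduction = 7 × $25 = $175, leaving $1,050.
At $213,150 — income exceeds $198,900 by $14,250, which is 8 full-or-partial $2,000 increments; reduction = 8 × $25 = $200, leaving $1,025.
Lost: $1,050 − $1,025 = $25.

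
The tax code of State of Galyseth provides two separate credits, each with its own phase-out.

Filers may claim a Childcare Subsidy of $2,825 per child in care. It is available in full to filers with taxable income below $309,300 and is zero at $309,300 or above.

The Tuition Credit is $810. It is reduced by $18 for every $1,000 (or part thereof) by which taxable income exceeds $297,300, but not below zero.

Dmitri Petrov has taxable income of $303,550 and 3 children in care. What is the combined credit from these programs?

Childcare Subsidy: base = 3 × $2,825 = $8,475. $303,550 is below the $309,300 cutoff, so the full $8,475 applies.
Tuition Credit: income exceeds $297,300 by $6,250, which is 7 full-or-partial $1,000 increments; reduction = 7 × $18 = $126, leaving $684.
Total: $8,475 + $684 = $9,159.

$9,159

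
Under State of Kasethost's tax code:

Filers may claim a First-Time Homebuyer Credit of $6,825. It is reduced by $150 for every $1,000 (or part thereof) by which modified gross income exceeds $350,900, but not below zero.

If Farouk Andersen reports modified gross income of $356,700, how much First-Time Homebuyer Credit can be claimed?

First-Time Homebuyer Credit: income exceeds $350,900 by $5,800, which is 6 full-or-partial $1,000 increments; reduction = 6 × $150 = $900, leaving $5,925.

$5,925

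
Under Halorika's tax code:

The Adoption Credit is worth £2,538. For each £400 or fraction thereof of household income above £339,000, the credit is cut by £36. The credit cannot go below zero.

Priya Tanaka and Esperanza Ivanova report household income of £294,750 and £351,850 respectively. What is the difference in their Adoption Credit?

£1,188

Priya (£294,750): Adoption Credit: £294,750 is at or below the £339,000 threshold, so the full £2,538 applies.
Esperanza (£351,850): Adoption Credit: income exceeds £339,000 by £12,850, which is 33 full-or-partial £400 increments; reduction = 33 × £36 = £1,188, leaving £1,350.
Difference: |£2,538 − £1,350| = £1,188.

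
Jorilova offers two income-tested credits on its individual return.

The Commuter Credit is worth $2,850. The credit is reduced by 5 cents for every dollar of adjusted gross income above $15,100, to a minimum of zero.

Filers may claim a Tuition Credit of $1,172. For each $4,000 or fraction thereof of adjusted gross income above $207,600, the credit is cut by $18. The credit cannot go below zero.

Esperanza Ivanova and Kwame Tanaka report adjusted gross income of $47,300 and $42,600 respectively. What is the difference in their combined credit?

$235

Esperanza ($47,300): Commuter Credit: 5% of the $32,200 excess over $15,100 is $1,610; credit = $2,850 − $1,610 = $1,240. Tuition Credit: $47,300 is at or below the $207,600 threshold, so the full $1,172 applies. total $1,240 + $1,172 = $2,412
Kwame ($42,600): Commuter Credit: 5% of the $27,500 excess over $15,100 is $1,375; credit = $2,850 − $1,375 = $1,475. Tuition Credit: $42,600 is at or below the $207,600 threshold, so the full $1,172 applies. total $1,475 + $1,172 = $2,647
Difference: |$2,412 − $2,647| = $235.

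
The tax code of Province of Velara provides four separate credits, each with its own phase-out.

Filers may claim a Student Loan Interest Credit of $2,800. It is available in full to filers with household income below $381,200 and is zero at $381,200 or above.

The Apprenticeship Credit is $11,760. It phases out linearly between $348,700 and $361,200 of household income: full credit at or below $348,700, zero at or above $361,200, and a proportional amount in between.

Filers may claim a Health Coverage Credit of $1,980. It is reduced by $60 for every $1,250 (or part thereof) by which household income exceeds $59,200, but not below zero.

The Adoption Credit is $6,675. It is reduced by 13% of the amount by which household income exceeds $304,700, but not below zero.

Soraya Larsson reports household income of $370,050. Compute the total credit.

Student Loan Interest Credit: $370,050 is below the $381,200 cutoff, so the full $2,800 applies.
Apprenticeship Credit: $370,050 is at or above $361,200, so the credit is $0.
Health Coverage Credit: income exceeds $59,200 by $310,850 → 249 increments × $60 = $14,940 ≥ base, so the credit is $0.
Adoption Credit: 13% of the $65,350 excess over $304,700 is $8,495.50 ≥ base, so the credit is $0.
Total: $2,800 + $0 + $0 + $0 = $2,800.

$2,800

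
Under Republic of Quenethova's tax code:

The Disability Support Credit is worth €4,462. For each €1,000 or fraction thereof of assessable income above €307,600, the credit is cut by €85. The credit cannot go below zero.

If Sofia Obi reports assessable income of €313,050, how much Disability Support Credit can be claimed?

€3,952

Disability Support Credit: income exceeds €307,600 by €5,450, which is 6 full-or-partial €1,000 increments; reduction = 6 × €85 = €510, leaving €3,952.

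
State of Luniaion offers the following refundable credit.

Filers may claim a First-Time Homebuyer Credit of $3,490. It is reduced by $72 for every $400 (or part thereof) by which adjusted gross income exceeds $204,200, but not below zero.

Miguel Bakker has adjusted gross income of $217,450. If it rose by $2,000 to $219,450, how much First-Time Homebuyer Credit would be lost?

$360

At $217,450 — income exceeds $204,200 by $13,250, which is 34 full-or-partial $400 increments; reduction = 34 × $72 = $2,448, leaving $1,042.
At $219,450 — income exceeds $204,200 by $15,250, which is 39 full-or-partial $400 increments; reduction = 39 × $72 = $2,808, leaving $682.
Lost: $1,042 − $682 = $360.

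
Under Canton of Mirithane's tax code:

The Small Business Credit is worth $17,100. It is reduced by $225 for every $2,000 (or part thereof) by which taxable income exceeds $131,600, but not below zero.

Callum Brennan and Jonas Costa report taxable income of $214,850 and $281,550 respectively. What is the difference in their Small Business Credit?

Callum ($214,850): Small Business Credit: income exceeds $131,600 by $83,250, which is 42 full-or-partial $2,000 increments; reduction = 42 × $225 = $9,450, leaving $7,650.
Jonas ($281,550): Small Business Credit: income exceeds $131,600 by $149,950, which is 75 full-or-partial $2,000 increments; reduction = 75 × $225 = $16,875, leaving $225.
Difference: |$7,650 − $225| = $7,425.

$7,425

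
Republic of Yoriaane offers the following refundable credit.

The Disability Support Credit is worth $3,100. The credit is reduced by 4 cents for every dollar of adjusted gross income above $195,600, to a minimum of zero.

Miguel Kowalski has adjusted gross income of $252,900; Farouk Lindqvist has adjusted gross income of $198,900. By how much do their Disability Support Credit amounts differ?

Miguel ($252,900): Disability Support Credit: 4% of the $57,300 excess over $195,600 is $2,292; credit = $3,100 − $2,292 = $808.
Farouk ($198,900): Disability Support Credit: 4% of the $3,300 excess over $195,600 is $132; credit = $3,100 − $132 = $2,968.
Difference: |$808 − $2,968| = $2,160.

$2,160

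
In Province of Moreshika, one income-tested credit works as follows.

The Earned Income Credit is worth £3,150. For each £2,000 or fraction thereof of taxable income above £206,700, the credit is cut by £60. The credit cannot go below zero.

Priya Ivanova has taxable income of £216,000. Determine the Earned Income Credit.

£2,850

Earned Income Credit: income exceeds £206,700 by £9,300, which is 5 full-or-partial £2,000 increments; reduction = 5 × £60 = £300, leaving £2,850.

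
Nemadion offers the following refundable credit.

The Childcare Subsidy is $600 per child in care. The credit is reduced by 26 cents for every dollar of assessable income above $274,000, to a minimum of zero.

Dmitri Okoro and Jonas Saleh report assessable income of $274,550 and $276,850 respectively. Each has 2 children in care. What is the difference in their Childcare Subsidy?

Dmitri ($274,550): Childcare Subsidy: base = 2 × $600 = $1,200. 26% of the $550 excess over $274,000 is $143; credit = $1,200 − $143 = $1,057.
Jonas ($276,850): Childcare Subsidy: base = 2 × $600 = $1,200. 26% of the $2,850 excess over $274,000 is $741; credit = $1,200 − $741 = $459.
Difference: |$1,057 − $459| = $598.

$598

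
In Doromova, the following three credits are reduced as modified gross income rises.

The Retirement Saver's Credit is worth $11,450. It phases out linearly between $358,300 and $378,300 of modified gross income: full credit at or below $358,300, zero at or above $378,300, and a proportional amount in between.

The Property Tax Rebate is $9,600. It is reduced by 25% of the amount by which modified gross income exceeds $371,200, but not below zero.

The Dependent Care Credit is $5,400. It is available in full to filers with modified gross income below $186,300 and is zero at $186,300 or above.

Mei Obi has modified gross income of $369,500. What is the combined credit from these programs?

$14,638

Retirement Saver's Credit: $369,500 is $11,200 into a $20,000 phase-out range, leaving 8,800/20,000 of the credit: $11,450 × 8,800/20,000 = $5,038.
Property Tax Rebate: $369,500 is at or below the $371,200 threshold, so the full $9,600 applies.
Dependent Care Credit: $369,500 meets or exceeds the $186,300 cutoff, so the credit is $0.
Total: $5,038 + $9,600 + $0 = $14,638.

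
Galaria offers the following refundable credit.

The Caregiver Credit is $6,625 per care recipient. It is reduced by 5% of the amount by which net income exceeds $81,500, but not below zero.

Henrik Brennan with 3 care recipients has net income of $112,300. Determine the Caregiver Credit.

$18,335

Caregiver Credit: base = 3 × $6,625 = $19,875. 5% of the $30,800 excess over $81,500 is $1,540; credit = $19,875 − $1,540 = $18,335.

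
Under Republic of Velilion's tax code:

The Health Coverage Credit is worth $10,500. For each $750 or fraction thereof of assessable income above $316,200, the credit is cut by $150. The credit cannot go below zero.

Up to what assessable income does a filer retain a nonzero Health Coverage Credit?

After 69 increments the reduction is 69 × $150 = $10,350, leaving $150; one more increment wipes it out. Increment 69 ends at excess 69 × $750 = $51,750, so the highest qualifying income is $316,200 + $51,750 = $367,950.

$367,950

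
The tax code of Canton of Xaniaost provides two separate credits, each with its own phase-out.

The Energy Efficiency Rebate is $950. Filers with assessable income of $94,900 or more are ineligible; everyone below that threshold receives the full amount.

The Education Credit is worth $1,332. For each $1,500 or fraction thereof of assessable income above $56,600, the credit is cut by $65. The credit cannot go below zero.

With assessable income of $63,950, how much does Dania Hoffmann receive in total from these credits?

Energy Efficiency Rebate: $63,950 is below the $94,900 cutoff, so the full $950 applies.
Education Credit: income exceeds $56,600 by $7,350, which is 5 full-or-partial $1,500 increments; reduction = 5 × $65 = $325, leaving $1,007.
Total: $950 + $1,007 = $1,957.

$1,957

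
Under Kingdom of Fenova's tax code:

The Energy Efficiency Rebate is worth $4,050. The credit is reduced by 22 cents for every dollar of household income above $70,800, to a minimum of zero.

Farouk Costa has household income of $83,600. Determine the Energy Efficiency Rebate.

$1,234

Energy Efficiency Rebate: 22% of the $12,800 excess over $70,800 is $2,816; credit = $4,050 − $2,816 = $1,234.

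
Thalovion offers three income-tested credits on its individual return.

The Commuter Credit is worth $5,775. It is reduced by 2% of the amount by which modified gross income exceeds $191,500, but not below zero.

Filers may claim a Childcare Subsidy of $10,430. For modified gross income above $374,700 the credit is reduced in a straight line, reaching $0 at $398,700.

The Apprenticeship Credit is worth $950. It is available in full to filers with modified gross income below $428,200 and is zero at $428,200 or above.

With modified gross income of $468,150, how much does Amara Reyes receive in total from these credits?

Commuter Credit: 2% of the $276,650 excess over $191,500 is $5,533; credit = $5,775 − $5,533 = $242.
Childcare Subsidy: $468,150 is at or above $398,700, so the credit is $0.
Apprenticeship Credit: $468,150 meets or exceeds the $428,200 cutoff, so the credit is $0.
Total: $242 + $0 + $0 = $242.

$242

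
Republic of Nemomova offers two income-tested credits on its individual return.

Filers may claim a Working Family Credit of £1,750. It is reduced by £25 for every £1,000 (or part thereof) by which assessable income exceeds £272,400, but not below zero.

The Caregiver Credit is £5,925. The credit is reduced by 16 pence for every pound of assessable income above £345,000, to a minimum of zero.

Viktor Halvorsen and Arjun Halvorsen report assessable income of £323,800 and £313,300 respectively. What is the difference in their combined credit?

£275

Viktor (£323,800): Working Family Credit: income exceeds £272,400 by £51,400, which is 52 full-or-partial £1,000 increments; reduction = 52 × £25 = £1,300, leaving £450. Caregiver Credit: £323,800 is at or below the £345,000 threshold, so the full £5,925 applies. total £450 + £5,925 = £6,375
Arjun (£313,300): Working Family Credit: income exceeds £272,400 by £40,900, which is 41 full-or-partial £1,000 increments; reduction = 41 × £25 = £1,025, leaving £725. Caregiver Credit: £313,300 is at or below the £345,000 threshold, so the full £5,925 applies. total £725 + £5,925 = £6,650
Difference: |£6,375 − £6,650| = £275.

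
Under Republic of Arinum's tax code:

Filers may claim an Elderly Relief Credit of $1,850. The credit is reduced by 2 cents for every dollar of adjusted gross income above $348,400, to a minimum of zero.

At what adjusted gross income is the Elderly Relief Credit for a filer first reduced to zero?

$440,900

The credit falls by 2% of each dollar above $348,400, so it reaches zero when the excess is $1,850 / 2% = $92,500: income = $348,400 + $92,500 = $440,900.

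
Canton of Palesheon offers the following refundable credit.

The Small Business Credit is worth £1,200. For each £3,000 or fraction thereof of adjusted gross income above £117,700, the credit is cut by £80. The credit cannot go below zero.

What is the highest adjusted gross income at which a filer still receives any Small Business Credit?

After 14 increments the reduction is 14 × £80 = £1,120, leaving £80; one more increment wipes it out. Increment 14 ends at excess 14 × £3,000 = £42,000, so the highest qualifying income is £117,700 + £42,000 = £159,700.

£159,700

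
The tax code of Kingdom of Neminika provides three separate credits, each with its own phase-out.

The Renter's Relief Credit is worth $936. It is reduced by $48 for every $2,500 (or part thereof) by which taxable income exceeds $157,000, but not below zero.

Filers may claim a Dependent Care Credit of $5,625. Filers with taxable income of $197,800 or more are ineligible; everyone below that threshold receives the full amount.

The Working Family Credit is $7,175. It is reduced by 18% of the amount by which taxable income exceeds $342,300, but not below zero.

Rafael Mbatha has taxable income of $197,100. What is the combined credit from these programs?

$12,920

Renter's Relief Credit: income exceeds $157,000 by $40,100, which is 17 full-or-partial $2,500 increments; reduction = 17 × $48 = $816, leaving $120.
Dependent Care Credit: $197,100 is below the $197,800 cutoff, so the full $5,625 applies.
Working Family Credit: $197,100 is at or below the $342,300 threshold, so the full $7,175 applies.
Total: $120 + $5,625 + $7,175 = $12,920.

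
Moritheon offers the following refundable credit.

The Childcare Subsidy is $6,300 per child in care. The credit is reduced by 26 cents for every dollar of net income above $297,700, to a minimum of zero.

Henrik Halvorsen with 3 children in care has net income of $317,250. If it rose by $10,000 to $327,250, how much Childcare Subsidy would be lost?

$2,600

At $317,250 — base = 3 × $6,300 = $18,900. 26% of the $19,550 excess over $297,700 is $5,083; credit = $18,900 − $5,083 = $13,817.
At $327,250 — base = 3 × $6,300 = $18,900. 26% of the $29,550 excess over $297,700 is $7,683; credit = $18,900 − $7,683 = $11,217.
Lost: $13,817 − $11,217 = $2,600.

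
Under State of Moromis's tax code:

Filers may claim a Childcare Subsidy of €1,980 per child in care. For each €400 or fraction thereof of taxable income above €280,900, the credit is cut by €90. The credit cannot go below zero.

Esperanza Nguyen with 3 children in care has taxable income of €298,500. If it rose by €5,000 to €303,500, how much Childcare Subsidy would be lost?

At €298,500 — base = 3 × €1,980 = €5,940. income exceeds €280,900 by €17,600, which is 44 full-or-partial €400 increments; reduction = 44 × €90 = €3,960, leaving €1,980.
At €303,500 — base = 3 × €1,980 = €5,940. income exceeds €280,900 by €22,600, which is 57 full-or-partial €400 increments; reduction = 57 × €90 = €5,130, leaving €810.
Lost: €1,980 − €810 = €1,170.

€1,170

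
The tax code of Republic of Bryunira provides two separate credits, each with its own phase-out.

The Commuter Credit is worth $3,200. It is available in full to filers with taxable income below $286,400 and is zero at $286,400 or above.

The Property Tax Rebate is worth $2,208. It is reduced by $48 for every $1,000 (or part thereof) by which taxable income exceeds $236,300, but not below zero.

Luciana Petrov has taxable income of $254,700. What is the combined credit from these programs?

Commuter Credit: $254,700 is below the $286,400 cutoff, so the full $3,200 applies.
Property Tax Rebate: income exceeds $236,300 by $18,400, which is 19 full-or-partial $1,000 increments; reduction = 19 × $48 = $912, leaving $1,296.
Total: $3,200 + $1,296 = $4,496.

$4,496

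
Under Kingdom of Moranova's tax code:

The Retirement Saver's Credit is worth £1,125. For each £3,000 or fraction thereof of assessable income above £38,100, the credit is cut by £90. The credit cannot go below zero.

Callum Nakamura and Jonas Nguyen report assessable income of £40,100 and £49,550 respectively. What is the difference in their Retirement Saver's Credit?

£270

Callum (£40,100): Retirement Saver's Credit: income exceeds £38,100 by £2,000, which is 1 full-or-partial £3,000 increment; reduction = 1 × £90 = £90, leaving £1,035.
Jonas (£49,550): Retirement Saver's Credit: income exceeds £38,100 by £11,450, which is 4 full-or-partial £3,000 increments; reduction = 4 × £90 = £360, leaving £765.
Difference: |£1,035 − £765| = £270.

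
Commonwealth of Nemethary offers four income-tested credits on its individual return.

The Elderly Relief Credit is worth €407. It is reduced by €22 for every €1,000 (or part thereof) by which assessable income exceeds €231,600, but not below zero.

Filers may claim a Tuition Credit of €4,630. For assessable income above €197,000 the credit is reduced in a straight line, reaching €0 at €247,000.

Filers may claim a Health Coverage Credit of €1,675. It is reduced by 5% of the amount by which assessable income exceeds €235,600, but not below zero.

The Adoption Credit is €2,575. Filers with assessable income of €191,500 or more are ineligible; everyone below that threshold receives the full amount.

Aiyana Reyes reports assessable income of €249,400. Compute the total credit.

€996

Elderly Relief Credit: income exceeds €231,600 by €17,800, which is 18 full-or-partial €1,000 increments; reduction = 18 × €22 = €396, leaving €11.
Tuition Credit: €249,400 is at or above €247,000, so the credit is €0.
Health Coverage Credit: 5% of the €13,800 excess over €235,600 is €690; credit = €1,675 − €690 = €985.
Adoption Credit: €249,400 meets or exceeds the €191,500 cutoff, so the credit is €0.
Total: €11 + €0 + €985 + €0 = €996.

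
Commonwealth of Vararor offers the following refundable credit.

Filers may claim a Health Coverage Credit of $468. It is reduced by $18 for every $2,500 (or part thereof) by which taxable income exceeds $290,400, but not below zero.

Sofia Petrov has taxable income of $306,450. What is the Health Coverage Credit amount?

$342

Health Coverage Credit: income exceeds $290,400 by $16,050, which is 7 full-or-partial $2,500 increments; reduction = 7 × $18 = $126, leaving $342.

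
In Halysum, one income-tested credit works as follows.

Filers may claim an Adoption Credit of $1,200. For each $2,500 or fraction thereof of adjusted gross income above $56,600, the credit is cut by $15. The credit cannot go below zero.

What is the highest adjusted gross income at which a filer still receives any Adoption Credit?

After 79 increments the reduction is 79 × $15 = $1,185, leaving $15; one more increment wipes it out. Increment 79 ends at excess 79 × $2,500 = $197,500, so the highest qualifying income is $56,600 + $197,500 = $254,100.

$254,100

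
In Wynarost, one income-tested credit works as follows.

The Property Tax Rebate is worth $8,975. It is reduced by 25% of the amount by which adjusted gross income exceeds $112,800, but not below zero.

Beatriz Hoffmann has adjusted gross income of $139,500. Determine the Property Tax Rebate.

$2,300

Property Tax Rebate: 25% of the $26,700 excess over $112,800 is $6,675; credit = $8,975 − $6,675 = $2,300.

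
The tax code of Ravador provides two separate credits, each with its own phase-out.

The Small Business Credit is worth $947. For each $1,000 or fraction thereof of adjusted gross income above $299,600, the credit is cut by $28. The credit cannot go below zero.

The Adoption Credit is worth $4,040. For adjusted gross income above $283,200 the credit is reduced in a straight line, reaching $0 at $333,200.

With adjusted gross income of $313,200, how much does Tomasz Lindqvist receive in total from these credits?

$2,171

Small Business Credit: income exceeds $299,600 by $13,600, which is 14 full-or-partial $1,000 increments; reduction = 14 × $28 = $392, leaving $555.
Adoption Credit: $313,200 is $30,000 into a $50,000 phase-out range, leaving 20,000/50,000 of the credit: $4,040 × 20,000/50,000 = $1,616.
Total: $555 + $1,616 = $2,171.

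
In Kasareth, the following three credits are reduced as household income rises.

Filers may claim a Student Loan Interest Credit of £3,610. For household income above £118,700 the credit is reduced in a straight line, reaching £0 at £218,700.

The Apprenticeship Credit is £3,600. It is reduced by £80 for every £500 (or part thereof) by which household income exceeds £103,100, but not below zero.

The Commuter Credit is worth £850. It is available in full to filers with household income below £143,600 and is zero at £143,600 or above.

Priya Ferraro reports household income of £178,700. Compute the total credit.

Student Loan Interest Credit: £178,700 is £60,000 into a £100,000 phase-out range, leaving 40,000/100,000 of the credit: £3,610 × 40,000/100,000 = £1,444.
Apprenticeship Credit: income exceeds £103,100 by £75,600 → 152 increments × £80 = £12,160 ≥ base, so the credit is £0.
Commuter Credit: £178,700 meets or exceeds the £143,600 cutoff, so the credit is £0.
Total: £1,444 + £0 + £0 = £1,444.

£1,444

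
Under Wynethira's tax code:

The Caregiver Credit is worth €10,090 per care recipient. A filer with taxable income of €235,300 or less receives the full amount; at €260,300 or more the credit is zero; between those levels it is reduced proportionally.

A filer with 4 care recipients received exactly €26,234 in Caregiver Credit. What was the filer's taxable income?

€244,050

Full credit = 4 × €10,090 = €40,360.
€26,234 is 26,234/40,360 of the full €40,360, so 14,126/40,360 of the €25,000 range has been used: income = €235,300 + €25,000 × 14,126/40,360 = €244,050.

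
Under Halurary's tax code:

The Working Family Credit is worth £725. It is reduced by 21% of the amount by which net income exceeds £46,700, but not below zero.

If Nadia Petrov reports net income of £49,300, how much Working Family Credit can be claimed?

£179

Working Family Credit: 21% of the £2,600 excess over £46,700 is £546; credit = £725 − £546 = £179.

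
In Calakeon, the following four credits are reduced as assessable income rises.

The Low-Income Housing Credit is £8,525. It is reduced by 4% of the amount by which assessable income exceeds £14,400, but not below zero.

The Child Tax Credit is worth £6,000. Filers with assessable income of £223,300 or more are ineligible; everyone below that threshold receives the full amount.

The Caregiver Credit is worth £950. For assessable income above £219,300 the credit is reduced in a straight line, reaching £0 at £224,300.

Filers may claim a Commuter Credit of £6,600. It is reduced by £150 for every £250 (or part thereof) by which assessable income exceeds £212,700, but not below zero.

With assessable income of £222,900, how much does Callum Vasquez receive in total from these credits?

Low-Income Housing Credit: 4% of the £208,500 excess over £14,400 is £8,340; credit = £8,525 − £8,340 = £185.
Child Tax Credit: £222,900 is below the £223,300 cutoff, so the full £6,000 applies.
Caregiver Credit: £222,900 is £3,600 into a £5,000 phase-out range, leaving 1,400/5,000 of the credit: £950 × 1,400/5,000 = £266.
Commuter Credit: income exceeds £212,700 by £10,200, which is 41 full-or-partial £250 increments; reduction = 41 × £150 = £6,150, leaving £450.
Total: £185 + £6,000 + £266 + £450 = £6,901.

£6,901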